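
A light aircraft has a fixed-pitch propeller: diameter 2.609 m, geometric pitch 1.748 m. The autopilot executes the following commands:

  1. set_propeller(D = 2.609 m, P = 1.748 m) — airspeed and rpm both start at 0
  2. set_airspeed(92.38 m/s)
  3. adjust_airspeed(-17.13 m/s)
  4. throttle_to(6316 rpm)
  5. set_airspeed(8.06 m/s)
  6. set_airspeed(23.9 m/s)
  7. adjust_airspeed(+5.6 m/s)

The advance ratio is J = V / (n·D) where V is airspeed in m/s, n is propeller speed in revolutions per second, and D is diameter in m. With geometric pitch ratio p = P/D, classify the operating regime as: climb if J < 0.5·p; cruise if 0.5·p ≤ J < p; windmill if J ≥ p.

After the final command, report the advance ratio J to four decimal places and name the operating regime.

set_propeller: D = 2.609 m, P = 1.748 m (p = P/D = 0.669989); state ← (V=0, rpm=0)
set_airspeed(92.38): V ← 92.38 m/s
adjust_airspeed(-17.13): V ← 92.38 -17.13 = 75.25 m/s
throttle_to(6316): rpm ← 6316
set_airspeed(8.06): V ← 8.06 m/s
set_airspeed(23.9): V ← 23.9 m/s
adjust_airspeed(+5.6): V ← 23.9 +5.6 = 29.5 m/s
final state: V = 29.5 m/s, rpm = 6316 → n = rpm/60 = 105.266667 rev/s
J = V / (n·D) = 29.5 / (105.266667 × 2.609) = 0.107413
regime bands: climb J<0.3350 | cruise [0.3350, 0.6700) | windmill J≥0.6700
J = 0.1074 → climb

J = 0.1074, regime = climb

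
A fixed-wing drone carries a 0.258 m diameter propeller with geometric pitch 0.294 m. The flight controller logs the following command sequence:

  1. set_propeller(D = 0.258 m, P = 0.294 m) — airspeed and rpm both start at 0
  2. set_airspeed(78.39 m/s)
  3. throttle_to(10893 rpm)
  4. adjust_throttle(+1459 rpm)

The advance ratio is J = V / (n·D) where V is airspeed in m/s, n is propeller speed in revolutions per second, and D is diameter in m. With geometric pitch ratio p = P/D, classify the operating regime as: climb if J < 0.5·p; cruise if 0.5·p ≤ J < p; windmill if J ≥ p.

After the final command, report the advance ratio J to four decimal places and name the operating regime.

J = 1.4759, regime = windmill

set_propeller: D = 0.258 m, P = 0.294 m (p = P/D = 1.139535); state ← (V=0, rpm=0)
set_airspeed(78.39): V ← 78.39 m/s
throttle_to(10893): rpm ← 10893
adjust_throttle(+1459): rpm ← 10893 +1459 = 12352
final state: V = 78.39 m/s, rpm = 12352 → n = rpm/60 = 205.866667 rev/s
J = V / (n·D) = 78.39 / (205.866667 × 0.258) = 1.475893
regime bands: climb J<0.5698 | cruise [0.5698, 1.1395) | windmill J≥1.1395
J = 1.4759 → windmill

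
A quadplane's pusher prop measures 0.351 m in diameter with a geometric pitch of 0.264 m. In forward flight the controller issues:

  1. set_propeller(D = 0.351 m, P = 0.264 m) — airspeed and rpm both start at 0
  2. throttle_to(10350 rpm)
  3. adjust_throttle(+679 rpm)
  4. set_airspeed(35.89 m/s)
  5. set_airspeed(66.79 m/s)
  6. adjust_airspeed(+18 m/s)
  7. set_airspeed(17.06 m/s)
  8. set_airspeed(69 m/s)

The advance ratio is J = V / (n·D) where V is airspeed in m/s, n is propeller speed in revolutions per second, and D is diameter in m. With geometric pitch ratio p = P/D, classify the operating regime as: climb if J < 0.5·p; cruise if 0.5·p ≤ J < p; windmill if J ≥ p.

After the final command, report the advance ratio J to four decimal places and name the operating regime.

set_propeller: D = 0.351 m, P = 0.264 m (p = P/D = 0.752137); state ← (V=0, rpm=0)
throttle_to(10350): rpm ← 10350
adjust_throttle(+679): rpm ← 10350 +679 = 11029
set_airspeed(35.89): V ← 35.89 m/s
set_airspeed(66.79): V ← 66.79 m/s
adjust_airspeed(+18): V ← 66.79 +18 = 84.79 m/s
set_airspeed(17.06): V ← 17.06 m/s
set_airspeed(69): V ← 69 m/s
final state: V = 69 m/s, rpm = 11029 → n = rpm/60 = 183.816667 rev/s
J = V / (n·D) = 69 / (183.816667 × 0.351) = 1.069442
regime bands: climb J<0.3761 | cruise [0.3761, 0.7521) | windmill J≥0.7521
J = 1.0694 → windmill

J = 1.0694, regime = windmill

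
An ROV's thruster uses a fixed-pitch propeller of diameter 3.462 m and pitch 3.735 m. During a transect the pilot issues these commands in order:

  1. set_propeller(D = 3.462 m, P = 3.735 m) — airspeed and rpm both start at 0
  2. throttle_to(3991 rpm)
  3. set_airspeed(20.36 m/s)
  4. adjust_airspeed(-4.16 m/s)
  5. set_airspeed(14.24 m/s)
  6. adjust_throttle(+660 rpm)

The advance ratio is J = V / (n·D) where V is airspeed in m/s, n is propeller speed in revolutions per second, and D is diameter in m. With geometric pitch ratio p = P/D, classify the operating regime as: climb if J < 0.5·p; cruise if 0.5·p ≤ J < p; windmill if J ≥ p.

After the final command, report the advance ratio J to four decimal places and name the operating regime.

J = 0.0531, regime = climb

set_propeller: D = 3.462 m, P = 3.735 m (p = P/D = 1.078856); state ← (V=0, rpm=0)
throttle_to(3991): rpm ← 3991
set_airspeed(20.36): V ← 20.36 m/s
adjust_airspeed(-4.16): V ← 20.36 -4.16 = 16.2 m/s
set_airspeed(14.24): V ← 14.24 m/s
adjust_throttle(+660): rpm ← 3991 +660 = 4651
final state: V = 14.24 m/s, rpm = 4651 → n = rpm/60 = 77.516667 rev/s
J = V / (n·D) = 14.24 / (77.516667 × 3.462) = 0.053063
regime bands: climb J<0.5394 | cruise [0.5394, 1.0789) | windmill J≥1.0789
J = 0.0531 → climb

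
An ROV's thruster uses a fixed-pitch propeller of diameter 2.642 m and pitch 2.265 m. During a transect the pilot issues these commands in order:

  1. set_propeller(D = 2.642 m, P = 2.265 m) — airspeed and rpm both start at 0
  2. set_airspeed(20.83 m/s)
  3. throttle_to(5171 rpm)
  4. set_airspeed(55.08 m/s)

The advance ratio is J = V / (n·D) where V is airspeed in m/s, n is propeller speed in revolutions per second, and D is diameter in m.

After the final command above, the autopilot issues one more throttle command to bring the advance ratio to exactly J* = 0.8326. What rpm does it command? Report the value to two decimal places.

rpm = 1502.37

set_propeller: D = 2.642 m, P = 2.265 m (p = P/D = 0.857305); state ← (V=0, rpm=0)
set_airspeed(20.83): V ← 20.83 m/s
throttle_to(5171): rpm ← 5171
set_airspeed(55.08): V ← 55.08 m/s
final state: V = 55.08 m/s, rpm = 5171 → n = rpm/60 = 86.183333 rev/s
target J* = 0.8326; solve J* = V/(n·D) for n: n = V/(J*·D) = 55.08/(0.8326 × 2.642) = 25.039446 rev/s
rpm = 60·n = 1502.366746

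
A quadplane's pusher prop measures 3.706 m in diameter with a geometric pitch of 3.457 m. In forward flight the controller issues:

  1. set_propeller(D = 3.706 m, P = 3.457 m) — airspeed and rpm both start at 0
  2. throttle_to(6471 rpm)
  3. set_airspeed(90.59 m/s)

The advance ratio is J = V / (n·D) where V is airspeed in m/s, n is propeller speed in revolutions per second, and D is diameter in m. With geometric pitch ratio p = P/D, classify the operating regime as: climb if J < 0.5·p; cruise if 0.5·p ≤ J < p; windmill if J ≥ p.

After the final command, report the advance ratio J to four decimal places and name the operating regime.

set_propeller: D = 3.706 m, P = 3.457 m (p = P/D = 0.932812); state ← (V=0, rpm=0)
throttle_to(6471): rpm ← 6471
set_airspeed(90.59): V ← 90.59 m/s
final state: V = 90.59 m/s, rpm = 6471 → n = rpm/60 = 107.850000 rev/s
J = V / (n·D) = 90.59 / (107.850000 × 3.706) = 0.226649
regime bands: climb J<0.4664 | cruise [0.4664, 0.9328) | windmill J≥0.9328
J = 0.2266 → climb

J = 0.2266, regime = climb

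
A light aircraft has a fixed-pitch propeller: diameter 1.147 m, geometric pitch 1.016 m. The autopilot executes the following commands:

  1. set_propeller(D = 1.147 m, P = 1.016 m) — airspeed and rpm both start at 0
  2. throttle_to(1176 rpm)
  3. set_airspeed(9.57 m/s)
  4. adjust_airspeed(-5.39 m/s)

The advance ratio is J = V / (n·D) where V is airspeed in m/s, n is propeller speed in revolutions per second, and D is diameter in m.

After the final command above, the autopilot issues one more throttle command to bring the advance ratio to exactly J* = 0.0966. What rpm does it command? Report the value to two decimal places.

set_propeller: D = 1.147 m, P = 1.016 m (p = P/D = 0.885789); state ← (V=0, rpm=0)
throttle_to(1176): rpm ← 1176
set_airspeed(9.57): V ← 9.57 m/s
adjust_airspeed(-5.39): V ← 9.57 -5.39 = 4.18 m/s
final state: V = 4.18 m/s, rpm = 1176 → n = rpm/60 = 19.600000 rev/s
target J* = 0.0966; solve J* = V/(n·D) for n: n = V/(J*·D) = 4.18/(0.0966 × 1.147) = 37.725564 rev/s
rpm = 60·n = 2263.533820

rpm = 2263.53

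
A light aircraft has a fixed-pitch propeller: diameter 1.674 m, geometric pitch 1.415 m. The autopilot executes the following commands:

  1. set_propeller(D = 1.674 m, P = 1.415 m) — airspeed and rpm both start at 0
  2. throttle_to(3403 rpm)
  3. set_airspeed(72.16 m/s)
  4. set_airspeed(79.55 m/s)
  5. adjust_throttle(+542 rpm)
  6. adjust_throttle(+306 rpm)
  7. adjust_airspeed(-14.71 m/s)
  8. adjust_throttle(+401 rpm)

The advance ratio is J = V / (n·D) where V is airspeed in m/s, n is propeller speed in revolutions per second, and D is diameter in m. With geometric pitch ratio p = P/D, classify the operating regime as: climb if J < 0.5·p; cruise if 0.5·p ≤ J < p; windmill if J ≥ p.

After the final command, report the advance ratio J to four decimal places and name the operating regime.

J = 0.4996, regime = cruise

set_propeller: D = 1.674 m, P = 1.415 m (p = P/D = 0.845281); state ← (V=0, rpm=0)
throttle_to(3403): rpm ← 3403
set_airspeed(72.16): V ← 72.16 m/s
set_airspeed(79.55): V ← 79.55 m/s
adjust_throttle(+542): rpm ← 3403 +542 = 3945
adjust_throttle(+306): rpm ← 3945 +306 = 4251
adjust_airspeed(-14.71): V ← 79.55 -14.71 = 64.84 m/s
adjust_throttle(+401): rpm ← 4251 +401 = 4652
final state: V = 64.84 m/s, rpm = 4652 → n = rpm/60 = 77.533333 rev/s
J = V / (n·D) = 64.84 / (77.533333 × 1.674) = 0.499573
regime bands: climb J<0.4226 | cruise [0.4226, 0.8453) | windmill J≥0.8453
J = 0.4996 → cruise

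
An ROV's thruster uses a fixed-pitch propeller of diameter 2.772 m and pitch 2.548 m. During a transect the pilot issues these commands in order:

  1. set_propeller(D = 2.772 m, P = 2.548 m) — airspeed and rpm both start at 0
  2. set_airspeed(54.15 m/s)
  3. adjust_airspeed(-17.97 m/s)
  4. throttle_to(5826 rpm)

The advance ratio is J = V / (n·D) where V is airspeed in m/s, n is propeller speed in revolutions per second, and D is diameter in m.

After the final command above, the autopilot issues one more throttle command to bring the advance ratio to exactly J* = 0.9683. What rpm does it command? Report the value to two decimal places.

rpm = 808.75

set_propeller: D = 2.772 m, P = 2.548 m (p = P/D = 0.919192); state ← (V=0, rpm=0)
set_airspeed(54.15): V ← 54.15 m/s
adjust_airspeed(-17.97): V ← 54.15 -17.97 = 36.18 m/s
throttle_to(5826): rpm ← 5826
final state: V = 36.18 m/s, rpm = 5826 → n = rpm/60 = 97.100000 rev/s
target J* = 0.9683; solve J* = V/(n·D) for n: n = V/(J*·D) = 36.18/(0.9683 × 2.772) = 13.479240 rev/s
rpm = 60·n = 808.754398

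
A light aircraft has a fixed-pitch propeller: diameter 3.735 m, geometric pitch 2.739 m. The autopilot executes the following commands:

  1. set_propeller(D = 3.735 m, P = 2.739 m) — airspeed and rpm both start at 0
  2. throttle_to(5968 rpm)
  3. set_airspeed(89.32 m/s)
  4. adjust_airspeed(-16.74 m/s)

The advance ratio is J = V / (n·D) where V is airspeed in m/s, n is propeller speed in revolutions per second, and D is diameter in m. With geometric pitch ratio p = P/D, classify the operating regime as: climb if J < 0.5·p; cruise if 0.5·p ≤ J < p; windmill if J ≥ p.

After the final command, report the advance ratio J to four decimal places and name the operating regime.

set_propeller: D = 3.735 m, P = 2.739 m (p = P/D = 0.733333); state ← (V=0, rpm=0)
throttle_to(5968): rpm ← 5968
set_airspeed(89.32): V ← 89.32 m/s
adjust_airspeed(-16.74): V ← 89.32 -16.74 = 72.58 m/s
final state: V = 72.58 m/s, rpm = 5968 → n = rpm/60 = 99.466667 rev/s
J = V / (n·D) = 72.58 / (99.466667 × 3.735) = 0.195366
regime bands: climb J<0.3667 | cruise [0.3667, 0.7333) | windmill J≥0.7333
J = 0.1954 → climb

J = 0.1954, regime = climb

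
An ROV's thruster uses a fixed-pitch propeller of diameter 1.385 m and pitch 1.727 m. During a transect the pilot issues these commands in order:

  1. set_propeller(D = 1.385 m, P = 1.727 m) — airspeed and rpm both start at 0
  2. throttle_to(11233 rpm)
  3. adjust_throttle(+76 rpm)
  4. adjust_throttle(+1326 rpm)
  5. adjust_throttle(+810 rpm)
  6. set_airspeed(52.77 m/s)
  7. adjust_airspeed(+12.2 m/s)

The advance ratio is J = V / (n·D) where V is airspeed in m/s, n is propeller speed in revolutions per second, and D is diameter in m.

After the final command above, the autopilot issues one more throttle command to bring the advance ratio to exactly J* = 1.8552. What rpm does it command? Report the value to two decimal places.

rpm = 1517.13

set_propeller: D = 1.385 m, P = 1.727 m (p = P/D = 1.246931); state ← (V=0, rpm=0)
throttle_to(11233): rpm ← 11233
adjust_throttle(+76): rpm ← 11233 +76 = 11309
adjust_throttle(+1326): rpm ← 11309 +1326 = 12635
adjust_throttle(+810): rpm ← 12635 +810 = 13445
set_airspeed(52.77): V ← 52.77 m/s
adjust_airspeed(+12.2): V ← 52.77 +12.2 = 64.97 m/s
final state: V = 64.97 m/s, rpm = 13445 → n = rpm/60 = 224.083333 rev/s
target J* = 1.8552; solve J* = V/(n·D) for n: n = V/(J*·D) = 64.97/(1.8552 × 1.385) = 25.285547 rev/s
rpm = 60·n = 1517.132836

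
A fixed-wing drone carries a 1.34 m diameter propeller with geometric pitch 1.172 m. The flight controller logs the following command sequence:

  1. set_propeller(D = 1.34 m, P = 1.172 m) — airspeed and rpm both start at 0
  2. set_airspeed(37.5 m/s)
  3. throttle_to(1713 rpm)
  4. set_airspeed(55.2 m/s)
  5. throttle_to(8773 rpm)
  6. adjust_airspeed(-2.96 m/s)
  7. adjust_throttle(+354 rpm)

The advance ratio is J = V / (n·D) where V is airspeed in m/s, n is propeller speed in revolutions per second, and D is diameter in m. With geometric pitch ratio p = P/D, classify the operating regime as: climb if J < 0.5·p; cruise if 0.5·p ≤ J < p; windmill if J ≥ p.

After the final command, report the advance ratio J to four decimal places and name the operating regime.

J = 0.2563, regime = climb

set_propeller: D = 1.34 m, P = 1.172 m (p = P/D = 0.874627); state ← (V=0, rpm=0)
set_airspeed(37.5): V ← 37.5 m/s
throttle_to(1713): rpm ← 1713
set_airspeed(55.2): V ← 55.2 m/s
throttle_to(8773): rpm ← 8773
adjust_airspeed(-2.96): V ← 55.2 -2.96 = 52.24 m/s
adjust_throttle(+354): rpm ← 8773 +354 = 9127
final state: V = 52.24 m/s, rpm = 9127 → n = rpm/60 = 152.116667 rev/s
J = V / (n·D) = 52.24 / (152.116667 × 1.34) = 0.256284
regime bands: climb J<0.4373 | cruise [0.4373, 0.8746) | windmill J≥0.8746
J = 0.2563 → climb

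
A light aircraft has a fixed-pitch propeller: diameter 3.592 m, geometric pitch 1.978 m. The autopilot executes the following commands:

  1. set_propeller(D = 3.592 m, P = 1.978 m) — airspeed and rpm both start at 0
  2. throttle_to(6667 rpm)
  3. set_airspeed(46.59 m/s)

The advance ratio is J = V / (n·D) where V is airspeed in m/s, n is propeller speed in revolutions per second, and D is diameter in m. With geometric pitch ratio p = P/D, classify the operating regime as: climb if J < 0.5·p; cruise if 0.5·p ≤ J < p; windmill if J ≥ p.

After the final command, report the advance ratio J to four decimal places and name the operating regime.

set_propeller: D = 3.592 m, P = 1.978 m (p = P/D = 0.550668); state ← (V=0, rpm=0)
throttle_to(6667): rpm ← 6667
set_airspeed(46.59): V ← 46.59 m/s
final state: V = 46.59 m/s, rpm = 6667 → n = rpm/60 = 111.116667 rev/s
J = V / (n·D) = 46.59 / (111.116667 × 3.592) = 0.116729
regime bands: climb J<0.2753 | cruise [0.2753, 0.5507) | windmill J≥0.5507
J = 0.1167 → climb

J = 0.1167, regime = climb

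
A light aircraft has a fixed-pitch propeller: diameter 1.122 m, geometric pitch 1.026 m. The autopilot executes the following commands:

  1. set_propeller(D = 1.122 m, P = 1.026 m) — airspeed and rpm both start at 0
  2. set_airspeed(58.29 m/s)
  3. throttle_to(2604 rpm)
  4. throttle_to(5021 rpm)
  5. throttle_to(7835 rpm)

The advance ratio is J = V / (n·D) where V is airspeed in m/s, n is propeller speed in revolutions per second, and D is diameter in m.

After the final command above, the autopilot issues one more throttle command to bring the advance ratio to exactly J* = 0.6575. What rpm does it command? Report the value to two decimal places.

set_propeller: D = 1.122 m, P = 1.026 m (p = P/D = 0.914439); state ← (V=0, rpm=0)
set_airspeed(58.29): V ← 58.29 m/s
throttle_to(2604): rpm ← 2604
throttle_to(5021): rpm ← 5021
throttle_to(7835): rpm ← 7835
final state: V = 58.29 m/s, rpm = 7835 → n = rpm/60 = 130.583333 rev/s
target J* = 0.6575; solve J* = V/(n·D) for n: n = V/(J*·D) = 58.29/(0.6575 × 1.122) = 79.014253 rev/s
rpm = 60·n = 4740.855208

rpm = 4740.86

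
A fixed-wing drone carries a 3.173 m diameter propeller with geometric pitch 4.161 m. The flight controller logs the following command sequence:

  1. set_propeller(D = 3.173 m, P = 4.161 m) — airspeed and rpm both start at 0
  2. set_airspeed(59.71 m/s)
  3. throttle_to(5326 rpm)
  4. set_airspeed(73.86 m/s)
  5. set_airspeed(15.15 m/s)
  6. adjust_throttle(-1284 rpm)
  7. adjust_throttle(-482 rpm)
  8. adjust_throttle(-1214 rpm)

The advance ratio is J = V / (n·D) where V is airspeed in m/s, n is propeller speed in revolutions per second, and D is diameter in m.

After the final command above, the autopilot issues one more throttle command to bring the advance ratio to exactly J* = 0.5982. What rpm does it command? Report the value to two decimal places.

set_propeller: D = 3.173 m, P = 4.161 m (p = P/D = 1.311377); state ← (V=0, rpm=0)
set_airspeed(59.71): V ← 59.71 m/s
throttle_to(5326): rpm ← 5326
set_airspeed(73.86): V ← 73.86 m/s
set_airspeed(15.15): V ← 15.15 m/s
adjust_throttle(-1284): rpm ← 5326 -1284 = 4042
adjust_throttle(-482): rpm ← 4042 -482 = 3560
adjust_throttle(-1214): rpm ← 3560 -1214 = 2346
final state: V = 15.15 m/s, rpm = 2346 → n = rpm/60 = 39.100000 rev/s
target J* = 0.5982; solve J* = V/(n·D) for n: n = V/(J*·D) = 15.15/(0.5982 × 3.173) = 7.981714 rev/s
rpm = 60·n = 478.902829

rpm = 478.90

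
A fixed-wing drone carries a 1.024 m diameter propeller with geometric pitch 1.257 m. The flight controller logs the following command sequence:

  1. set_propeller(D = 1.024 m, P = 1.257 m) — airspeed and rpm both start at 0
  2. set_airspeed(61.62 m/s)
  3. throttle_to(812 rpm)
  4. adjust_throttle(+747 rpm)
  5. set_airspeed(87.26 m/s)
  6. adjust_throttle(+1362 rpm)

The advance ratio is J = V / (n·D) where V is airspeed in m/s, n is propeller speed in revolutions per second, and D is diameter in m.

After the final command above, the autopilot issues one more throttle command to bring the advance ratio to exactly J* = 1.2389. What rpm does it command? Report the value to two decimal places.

rpm = 4126.96

set_propeller: D = 1.024 m, P = 1.257 m (p = P/D = 1.227539); state ← (V=0, rpm=0)
set_airspeed(61.62): V ← 61.62 m/s
throttle_to(812): rpm ← 812
adjust_throttle(+747): rpm ← 812 +747 = 1559
set_airspeed(87.26): V ← 87.26 m/s
adjust_throttle(+1362): rpm ← 1559 +1362 = 2921
final state: V = 87.26 m/s, rpm = 2921 → n = rpm/60 = 48.683333 rev/s
target J* = 1.2389; solve J* = V/(n·D) for n: n = V/(J*·D) = 87.26/(1.2389 × 1.024) = 68.782665 rev/s
rpm = 60·n = 4126.959904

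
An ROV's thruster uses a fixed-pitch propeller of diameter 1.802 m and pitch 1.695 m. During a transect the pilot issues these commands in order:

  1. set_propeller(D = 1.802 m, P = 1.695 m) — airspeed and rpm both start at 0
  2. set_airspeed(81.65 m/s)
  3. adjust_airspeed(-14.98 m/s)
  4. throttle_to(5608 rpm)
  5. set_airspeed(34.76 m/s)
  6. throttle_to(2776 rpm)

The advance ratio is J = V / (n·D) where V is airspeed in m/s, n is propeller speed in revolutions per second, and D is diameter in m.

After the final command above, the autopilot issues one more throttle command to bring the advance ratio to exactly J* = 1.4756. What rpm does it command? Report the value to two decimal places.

set_propeller: D = 1.802 m, P = 1.695 m (p = P/D = 0.940622); state ← (V=0, rpm=0)
set_airspeed(81.65): V ← 81.65 m/s
adjust_airspeed(-14.98): V ← 81.65 -14.98 = 66.67 m/s
throttle_to(5608): rpm ← 5608
set_airspeed(34.76): V ← 34.76 m/s
throttle_to(2776): rpm ← 2776
final state: V = 34.76 m/s, rpm = 2776 → n = rpm/60 = 46.266667 rev/s
target J* = 1.4756; solve J* = V/(n·D) for n: n = V/(J*·D) = 34.76/(1.4756 × 1.802) = 13.072430 rev/s
rpm = 60·n = 784.345817

rpm = 784.35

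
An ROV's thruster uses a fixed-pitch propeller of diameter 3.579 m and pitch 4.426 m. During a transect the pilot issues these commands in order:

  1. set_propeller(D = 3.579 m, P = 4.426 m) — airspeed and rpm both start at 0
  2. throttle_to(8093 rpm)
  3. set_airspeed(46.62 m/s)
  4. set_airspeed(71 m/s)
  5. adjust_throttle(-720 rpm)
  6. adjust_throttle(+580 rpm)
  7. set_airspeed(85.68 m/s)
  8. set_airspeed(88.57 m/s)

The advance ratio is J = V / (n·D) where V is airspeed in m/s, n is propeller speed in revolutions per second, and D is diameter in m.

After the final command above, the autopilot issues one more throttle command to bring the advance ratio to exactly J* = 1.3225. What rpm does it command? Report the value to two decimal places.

rpm = 1122.74

set_propeller: D = 3.579 m, P = 4.426 m (p = P/D = 1.236658); state ← (V=0, rpm=0)
throttle_to(8093): rpm ← 8093
set_airspeed(46.62): V ← 46.62 m/s
set_airspeed(71): V ← 71 m/s
adjust_throttle(-720): rpm ← 8093 -720 = 7373
adjust_throttle(+580): rpm ← 7373 +580 = 7953
set_airspeed(85.68): V ← 85.68 m/s
set_airspeed(88.57): V ← 88.57 m/s
final state: V = 88.57 m/s, rpm = 7953 → n = rpm/60 = 132.550000 rev/s
target J* = 1.3225; solve J* = V/(n·D) for n: n = V/(J*·D) = 88.57/(1.3225 × 3.579) = 18.712390 rev/s
rpm = 60·n = 1122.743413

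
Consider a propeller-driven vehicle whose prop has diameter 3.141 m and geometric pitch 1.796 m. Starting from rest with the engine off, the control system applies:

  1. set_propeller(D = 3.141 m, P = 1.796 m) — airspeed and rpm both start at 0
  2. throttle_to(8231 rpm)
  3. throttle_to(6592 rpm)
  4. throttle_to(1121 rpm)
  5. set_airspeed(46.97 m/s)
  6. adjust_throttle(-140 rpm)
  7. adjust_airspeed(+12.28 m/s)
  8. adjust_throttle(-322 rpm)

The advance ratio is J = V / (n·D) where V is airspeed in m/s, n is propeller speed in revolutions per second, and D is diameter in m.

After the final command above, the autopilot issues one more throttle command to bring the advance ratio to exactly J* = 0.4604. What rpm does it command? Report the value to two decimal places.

rpm = 2458.31

set_propeller: D = 3.141 m, P = 1.796 m (p = P/D = 0.571792); state ← (V=0, rpm=0)
throttle_to(8231): rpm ← 8231
throttle_to(6592): rpm ← 6592
throttle_to(1121): rpm ← 1121
set_airspeed(46.97): V ← 46.97 m/s
adjust_throttle(-140): rpm ← 1121 -140 = 981
adjust_airspeed(+12.28): V ← 46.97 +12.28 = 59.25 m/s
adjust_throttle(-322): rpm ← 981 -322 = 659
final state: V = 59.25 m/s, rpm = 659 → n = rpm/60 = 10.983333 rev/s
target J* = 0.4604; solve J* = V/(n·D) for n: n = V/(J*·D) = 59.25/(0.4604 × 3.141) = 40.971806 rev/s
rpm = 60·n = 2458.308335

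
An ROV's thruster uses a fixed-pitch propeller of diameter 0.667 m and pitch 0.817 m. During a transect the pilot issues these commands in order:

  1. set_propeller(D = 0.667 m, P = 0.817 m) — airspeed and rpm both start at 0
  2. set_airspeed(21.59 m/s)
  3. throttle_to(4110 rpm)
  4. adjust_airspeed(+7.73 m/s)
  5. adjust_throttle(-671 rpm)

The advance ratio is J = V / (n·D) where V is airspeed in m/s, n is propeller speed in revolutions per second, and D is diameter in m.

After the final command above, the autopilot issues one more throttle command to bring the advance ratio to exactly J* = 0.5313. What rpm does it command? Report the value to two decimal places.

set_propeller: D = 0.667 m, P = 0.817 m (p = P/D = 1.224888); state ← (V=0, rpm=0)
set_airspeed(21.59): V ← 21.59 m/s
throttle_to(4110): rpm ← 4110
adjust_airspeed(+7.73): V ← 21.59 +7.73 = 29.32 m/s
adjust_throttle(-671): rpm ← 4110 -671 = 3439
final state: V = 29.32 m/s, rpm = 3439 → n = rpm/60 = 57.316667 rev/s
target J* = 0.5313; solve J* = V/(n·D) for n: n = V/(J*·D) = 29.32/(0.5313 × 0.667) = 82.736723 rev/s
rpm = 60·n = 4964.203387

rpm = 4964.20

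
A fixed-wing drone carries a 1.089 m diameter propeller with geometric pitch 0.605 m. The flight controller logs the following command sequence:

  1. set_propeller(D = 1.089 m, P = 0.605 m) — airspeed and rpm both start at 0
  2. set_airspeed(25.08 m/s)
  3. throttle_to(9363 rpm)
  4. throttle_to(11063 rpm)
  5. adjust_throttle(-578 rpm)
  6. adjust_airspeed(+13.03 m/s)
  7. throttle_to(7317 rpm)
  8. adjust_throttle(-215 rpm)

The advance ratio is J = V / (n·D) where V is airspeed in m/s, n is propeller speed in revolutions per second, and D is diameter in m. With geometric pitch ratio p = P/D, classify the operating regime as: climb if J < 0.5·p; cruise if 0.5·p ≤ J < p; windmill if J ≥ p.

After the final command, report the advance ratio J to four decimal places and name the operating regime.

J = 0.2957, regime = cruise

set_propeller: D = 1.089 m, P = 0.605 m (p = P/D = 0.555556); state ← (V=0, rpm=0)
set_airspeed(25.08): V ← 25.08 m/s
throttle_to(9363): rpm ← 9363
throttle_to(11063): rpm ← 11063
adjust_throttle(-578): rpm ← 11063 -578 = 10485
adjust_airspeed(+13.03): V ← 25.08 +13.03 = 38.11 m/s
throttle_to(7317): rpm ← 7317
adjust_throttle(-215): rpm ← 7317 -215 = 7102
final state: V = 38.11 m/s, rpm = 7102 → n = rpm/60 = 118.366667 rev/s
J = V / (n·D) = 38.11 / (118.366667 × 1.089) = 0.295653
regime bands: climb J<0.2778 | cruise [0.2778, 0.5556) | windmill J≥0.5556
J = 0.2957 → cruise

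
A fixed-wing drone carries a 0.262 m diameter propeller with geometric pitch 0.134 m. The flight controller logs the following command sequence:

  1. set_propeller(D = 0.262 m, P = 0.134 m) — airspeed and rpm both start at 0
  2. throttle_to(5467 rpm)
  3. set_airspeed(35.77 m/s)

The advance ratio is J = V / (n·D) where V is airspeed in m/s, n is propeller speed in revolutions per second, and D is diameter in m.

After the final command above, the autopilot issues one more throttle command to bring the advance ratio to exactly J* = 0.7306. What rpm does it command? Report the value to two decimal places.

rpm = 11212.16

set_propeller: D = 0.262 m, P = 0.134 m (p = P/D = 0.511450); state ← (V=0, rpm=0)
throttle_to(5467): rpm ← 5467
set_airspeed(35.77): V ← 35.77 m/s
final state: V = 35.77 m/s, rpm = 5467 → n = rpm/60 = 91.116667 rev/s
target J* = 0.7306; solve J* = V/(n·D) for n: n = V/(J*·D) = 35.77/(0.7306 × 0.262) = 186.869310 rev/s
rpm = 60·n = 11212.158573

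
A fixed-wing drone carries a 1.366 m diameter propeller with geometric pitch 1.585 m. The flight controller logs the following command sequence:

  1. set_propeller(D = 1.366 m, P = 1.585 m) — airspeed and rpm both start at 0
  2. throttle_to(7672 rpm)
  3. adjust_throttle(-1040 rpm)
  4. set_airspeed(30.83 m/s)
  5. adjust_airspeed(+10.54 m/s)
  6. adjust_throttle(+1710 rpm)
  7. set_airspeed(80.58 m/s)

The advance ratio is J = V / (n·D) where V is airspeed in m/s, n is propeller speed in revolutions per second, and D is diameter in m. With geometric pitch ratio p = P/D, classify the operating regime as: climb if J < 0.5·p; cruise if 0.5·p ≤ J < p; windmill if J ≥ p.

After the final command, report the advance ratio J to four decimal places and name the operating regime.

J = 0.4243, regime = climb

set_propeller: D = 1.366 m, P = 1.585 m (p = P/D = 1.160322); state ← (V=0, rpm=0)
throttle_to(7672): rpm ← 7672
adjust_throttle(-1040): rpm ← 7672 -1040 = 6632
set_airspeed(30.83): V ← 30.83 m/s
adjust_airspeed(+10.54): V ← 30.83 +10.54 = 41.37 m/s
adjust_throttle(+1710): rpm ← 6632 +1710 = 8342
set_airspeed(80.58): V ← 80.58 m/s
final state: V = 80.58 m/s, rpm = 8342 → n = rpm/60 = 139.033333 rev/s
J = V / (n·D) = 80.58 / (139.033333 × 1.366) = 0.424285
regime bands: climb J<0.5802 | cruise [0.5802, 1.1603) | windmill J≥1.1603
J = 0.4243 → climb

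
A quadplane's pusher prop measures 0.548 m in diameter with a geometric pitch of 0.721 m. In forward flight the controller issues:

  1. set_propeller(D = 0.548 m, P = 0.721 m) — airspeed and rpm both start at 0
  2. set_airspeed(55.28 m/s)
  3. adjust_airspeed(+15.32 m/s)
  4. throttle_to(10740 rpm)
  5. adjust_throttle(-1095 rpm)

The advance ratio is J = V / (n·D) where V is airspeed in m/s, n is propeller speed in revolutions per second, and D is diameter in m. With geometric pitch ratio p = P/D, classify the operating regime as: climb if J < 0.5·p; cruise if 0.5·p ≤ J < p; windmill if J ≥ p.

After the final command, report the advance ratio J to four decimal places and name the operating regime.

set_propeller: D = 0.548 m, P = 0.721 m (p = P/D = 1.315693); state ← (V=0, rpm=0)
set_airspeed(55.28): V ← 55.28 m/s
adjust_airspeed(+15.32): V ← 55.28 +15.32 = 70.6 m/s
throttle_to(10740): rpm ← 10740
adjust_throttle(-1095): rpm ← 10740 -1095 = 9645
final state: V = 70.6 m/s, rpm = 9645 → n = rpm/60 = 160.750000 rev/s
J = V / (n·D) = 70.6 / (160.750000 × 0.548) = 0.801444
regime bands: climb J<0.6578 | cruise [0.6578, 1.3157) | windmill J≥1.3157
J = 0.8014 → cruise

J = 0.8014, regime = cruise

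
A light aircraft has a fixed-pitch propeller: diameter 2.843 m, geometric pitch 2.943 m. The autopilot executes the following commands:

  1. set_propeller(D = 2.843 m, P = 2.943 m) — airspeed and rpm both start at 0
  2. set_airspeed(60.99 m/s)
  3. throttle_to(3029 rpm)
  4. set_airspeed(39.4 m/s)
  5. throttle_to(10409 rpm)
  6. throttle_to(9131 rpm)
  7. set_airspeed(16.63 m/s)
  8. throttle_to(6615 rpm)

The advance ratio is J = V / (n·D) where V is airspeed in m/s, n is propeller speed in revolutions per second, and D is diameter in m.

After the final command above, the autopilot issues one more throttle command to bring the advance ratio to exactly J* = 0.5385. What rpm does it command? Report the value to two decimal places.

set_propeller: D = 2.843 m, P = 2.943 m (p = P/D = 1.035174); state ← (V=0, rpm=0)
set_airspeed(60.99): V ← 60.99 m/s
throttle_to(3029): rpm ← 3029
set_airspeed(39.4): V ← 39.4 m/s
throttle_to(10409): rpm ← 10409
throttle_to(9131): rpm ← 9131
set_airspeed(16.63): V ← 16.63 m/s
throttle_to(6615): rpm ← 6615
final state: V = 16.63 m/s, rpm = 6615 → n = rpm/60 = 110.250000 rev/s
target J* = 0.5385; solve J* = V/(n·D) for n: n = V/(J*·D) = 16.63/(0.5385 × 2.843) = 10.862497 rev/s
rpm = 60·n = 651.749839

rpm = 651.75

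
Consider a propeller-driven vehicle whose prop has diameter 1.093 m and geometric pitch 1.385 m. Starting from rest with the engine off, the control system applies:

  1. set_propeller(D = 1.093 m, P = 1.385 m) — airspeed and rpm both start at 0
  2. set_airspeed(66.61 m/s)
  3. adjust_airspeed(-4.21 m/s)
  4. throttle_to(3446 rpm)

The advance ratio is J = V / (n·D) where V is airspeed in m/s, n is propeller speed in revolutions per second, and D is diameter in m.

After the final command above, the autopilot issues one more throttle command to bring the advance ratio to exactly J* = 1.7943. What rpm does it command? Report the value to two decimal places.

set_propeller: D = 1.093 m, P = 1.385 m (p = P/D = 1.267155); state ← (V=0, rpm=0)
set_airspeed(66.61): V ← 66.61 m/s
adjust_airspeed(-4.21): V ← 66.61 -4.21 = 62.4 m/s
throttle_to(3446): rpm ← 3446
final state: V = 62.4 m/s, rpm = 3446 → n = rpm/60 = 57.433333 rev/s
target J* = 1.7943; solve J* = V/(n·D) for n: n = V/(J*·D) = 62.4/(1.7943 × 1.093) = 31.817743 rev/s
rpm = 60·n = 1909.064584

rpm = 1909.06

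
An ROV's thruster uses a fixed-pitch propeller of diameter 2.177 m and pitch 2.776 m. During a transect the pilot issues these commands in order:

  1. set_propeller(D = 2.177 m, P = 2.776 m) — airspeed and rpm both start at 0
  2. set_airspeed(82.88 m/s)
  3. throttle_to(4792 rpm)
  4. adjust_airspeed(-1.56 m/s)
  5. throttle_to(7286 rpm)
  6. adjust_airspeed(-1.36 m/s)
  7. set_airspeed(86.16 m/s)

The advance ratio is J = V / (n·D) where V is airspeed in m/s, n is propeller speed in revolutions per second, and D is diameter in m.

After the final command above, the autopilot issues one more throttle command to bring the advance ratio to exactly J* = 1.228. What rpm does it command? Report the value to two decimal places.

rpm = 1933.75

set_propeller: D = 2.177 m, P = 2.776 m (p = P/D = 1.275149); state ← (V=0, rpm=0)
set_airspeed(82.88): V ← 82.88 m/s
throttle_to(4792): rpm ← 4792
adjust_airspeed(-1.56): V ← 82.88 -1.56 = 81.32 m/s
throttle_to(7286): rpm ← 7286
adjust_airspeed(-1.36): V ← 81.32 -1.36 = 79.96 m/s
set_airspeed(86.16): V ← 86.16 m/s
final state: V = 86.16 m/s, rpm = 7286 → n = rpm/60 = 121.433333 rev/s
target J* = 1.228; solve J* = V/(n·D) for n: n = V/(J*·D) = 86.16/(1.228 × 2.177) = 32.229153 rev/s
rpm = 60·n = 1933.749190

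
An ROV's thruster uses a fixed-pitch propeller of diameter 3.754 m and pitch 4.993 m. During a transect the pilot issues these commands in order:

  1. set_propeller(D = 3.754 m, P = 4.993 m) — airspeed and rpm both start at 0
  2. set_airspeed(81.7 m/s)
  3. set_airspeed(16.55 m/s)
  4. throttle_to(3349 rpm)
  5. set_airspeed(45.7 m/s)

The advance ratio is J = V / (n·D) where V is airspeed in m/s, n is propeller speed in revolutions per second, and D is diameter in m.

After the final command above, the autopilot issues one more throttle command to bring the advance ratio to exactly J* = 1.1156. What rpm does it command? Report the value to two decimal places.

set_propeller: D = 3.754 m, P = 4.993 m (p = P/D = 1.330048); state ← (V=0, rpm=0)
set_airspeed(81.7): V ← 81.7 m/s
set_airspeed(16.55): V ← 16.55 m/s
throttle_to(3349): rpm ← 3349
set_airspeed(45.7): V ← 45.7 m/s
final state: V = 45.7 m/s, rpm = 3349 → n = rpm/60 = 55.816667 rev/s
target J* = 1.1156; solve J* = V/(n·D) for n: n = V/(J*·D) = 45.7/(1.1156 × 3.754) = 10.912228 rev/s
rpm = 60·n = 654.733672

rpm = 654.73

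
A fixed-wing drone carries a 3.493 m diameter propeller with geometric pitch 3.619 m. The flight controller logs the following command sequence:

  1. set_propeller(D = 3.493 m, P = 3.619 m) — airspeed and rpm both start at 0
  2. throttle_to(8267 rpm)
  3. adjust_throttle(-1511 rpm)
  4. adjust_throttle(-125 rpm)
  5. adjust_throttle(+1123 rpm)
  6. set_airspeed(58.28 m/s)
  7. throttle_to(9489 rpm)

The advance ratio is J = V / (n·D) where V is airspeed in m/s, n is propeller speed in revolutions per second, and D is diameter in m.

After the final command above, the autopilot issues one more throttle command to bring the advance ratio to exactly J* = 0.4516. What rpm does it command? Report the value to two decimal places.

rpm = 2216.76

set_propeller: D = 3.493 m, P = 3.619 m (p = P/D = 1.036072); state ← (V=0, rpm=0)
throttle_to(8267): rpm ← 8267
adjust_throttle(-1511): rpm ← 8267 -1511 = 6756
adjust_throttle(-125): rpm ← 6756 -125 = 6631
adjust_throttle(+1123): rpm ← 6631 +1123 = 7754
set_airspeed(58.28): V ← 58.28 m/s
throttle_to(9489): rpm ← 9489
final state: V = 58.28 m/s, rpm = 9489 → n = rpm/60 = 158.150000 rev/s
target J* = 0.4516; solve J* = V/(n·D) for n: n = V/(J*·D) = 58.28/(0.4516 × 3.493) = 36.945966 rev/s
rpm = 60·n = 2216.757950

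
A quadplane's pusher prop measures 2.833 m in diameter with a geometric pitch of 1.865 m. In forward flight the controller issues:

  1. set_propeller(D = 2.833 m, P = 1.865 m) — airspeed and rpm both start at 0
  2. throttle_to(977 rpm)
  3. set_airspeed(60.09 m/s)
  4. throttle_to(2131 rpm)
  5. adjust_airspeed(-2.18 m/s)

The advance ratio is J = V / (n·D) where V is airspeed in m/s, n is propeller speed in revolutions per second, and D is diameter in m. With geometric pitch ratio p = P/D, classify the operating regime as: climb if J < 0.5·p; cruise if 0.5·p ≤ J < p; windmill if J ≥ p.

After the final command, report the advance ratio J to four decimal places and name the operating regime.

set_propeller: D = 2.833 m, P = 1.865 m (p = P/D = 0.658313); state ← (V=0, rpm=0)
throttle_to(977): rpm ← 977
set_airspeed(60.09): V ← 60.09 m/s
throttle_to(2131): rpm ← 2131
adjust_airspeed(-2.18): V ← 60.09 -2.18 = 57.91 m/s
final state: V = 57.91 m/s, rpm = 2131 → n = rpm/60 = 35.516667 rev/s
J = V / (n·D) = 57.91 / (35.516667 × 2.833) = 0.575539
regime bands: climb J<0.3292 | cruise [0.3292, 0.6583) | windmill J≥0.6583
J = 0.5755 → cruise

J = 0.5755, regime = cruise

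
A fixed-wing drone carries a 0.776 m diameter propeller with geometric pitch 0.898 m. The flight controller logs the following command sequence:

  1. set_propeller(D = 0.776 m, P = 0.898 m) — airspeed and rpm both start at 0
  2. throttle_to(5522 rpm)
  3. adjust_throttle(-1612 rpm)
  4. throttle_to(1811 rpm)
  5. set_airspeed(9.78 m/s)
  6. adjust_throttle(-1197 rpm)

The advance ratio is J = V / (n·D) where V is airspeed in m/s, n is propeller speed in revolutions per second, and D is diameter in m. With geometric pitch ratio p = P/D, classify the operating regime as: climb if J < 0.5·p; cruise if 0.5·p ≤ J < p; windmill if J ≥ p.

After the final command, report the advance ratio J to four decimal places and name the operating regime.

set_propeller: D = 0.776 m, P = 0.898 m (p = P/D = 1.157216); state ← (V=0, rpm=0)
throttle_to(5522): rpm ← 5522
adjust_throttle(-1612): rpm ← 5522 -1612 = 3910
throttle_to(1811): rpm ← 1811
set_airspeed(9.78): V ← 9.78 m/s
adjust_throttle(-1197): rpm ← 1811 -1197 = 614
final state: V = 9.78 m/s, rpm = 614 → n = rpm/60 = 10.233333 rev/s
J = V / (n·D) = 9.78 / (10.233333 × 0.776) = 1.231573
regime bands: climb J<0.5786 | cruise [0.5786, 1.1572) | windmill J≥1.1572
J = 1.2316 → windmill

J = 1.2316, regime = windmill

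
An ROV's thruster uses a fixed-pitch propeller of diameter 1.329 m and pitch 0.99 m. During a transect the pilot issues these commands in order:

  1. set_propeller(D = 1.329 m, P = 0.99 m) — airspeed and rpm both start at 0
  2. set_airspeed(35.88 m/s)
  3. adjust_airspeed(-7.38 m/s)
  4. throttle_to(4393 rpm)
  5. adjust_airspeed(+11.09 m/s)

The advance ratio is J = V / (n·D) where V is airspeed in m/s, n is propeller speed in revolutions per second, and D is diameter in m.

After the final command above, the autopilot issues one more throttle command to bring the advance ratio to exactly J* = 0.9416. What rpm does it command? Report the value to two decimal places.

rpm = 1898.21

set_propeller: D = 1.329 m, P = 0.99 m (p = P/D = 0.744921); state ← (V=0, rpm=0)
set_airspeed(35.88): V ← 35.88 m/s
adjust_airspeed(-7.38): V ← 35.88 -7.38 = 28.5 m/s
throttle_to(4393): rpm ← 4393
adjust_airspeed(+11.09): V ← 28.5 +11.09 = 39.59 m/s
final state: V = 39.59 m/s, rpm = 4393 → n = rpm/60 = 73.216667 rev/s
target J* = 0.9416; solve J* = V/(n·D) for n: n = V/(J*·D) = 39.59/(0.9416 × 1.329) = 31.636911 rev/s
rpm = 60·n = 1898.214652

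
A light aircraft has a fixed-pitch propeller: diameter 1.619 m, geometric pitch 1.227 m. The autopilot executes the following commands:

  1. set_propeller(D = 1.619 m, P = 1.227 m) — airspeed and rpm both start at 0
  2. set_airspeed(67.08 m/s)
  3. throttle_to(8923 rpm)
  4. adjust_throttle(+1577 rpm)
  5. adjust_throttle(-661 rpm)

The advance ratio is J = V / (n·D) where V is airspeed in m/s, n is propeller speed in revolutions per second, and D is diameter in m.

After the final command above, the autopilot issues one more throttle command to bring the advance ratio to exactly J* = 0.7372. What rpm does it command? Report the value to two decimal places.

rpm = 3372.19

set_propeller: D = 1.619 m, P = 1.227 m (p = P/D = 0.757875); state ← (V=0, rpm=0)
set_airspeed(67.08): V ← 67.08 m/s
throttle_to(8923): rpm ← 8923
adjust_throttle(+1577): rpm ← 8923 +1577 = 10500
adjust_throttle(-661): rpm ← 10500 -661 = 9839
final state: V = 67.08 m/s, rpm = 9839 → n = rpm/60 = 163.983333 rev/s
target J* = 0.7372; solve J* = V/(n·D) for n: n = V/(J*·D) = 67.08/(0.7372 × 1.619) = 56.203179 rev/s
rpm = 60·n = 3372.190721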